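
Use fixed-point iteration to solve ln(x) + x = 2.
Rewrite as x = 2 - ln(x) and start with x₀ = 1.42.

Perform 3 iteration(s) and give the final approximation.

Equation: ln(x) + x = 2
Fixed-point form: x = 2 - ln(x)
x₀ = 1.42

x_1 = g(1.420000) = 1.649343
x_2 = g(1.649343) = 1.499623
x_3 = g(1.499623) = 1.594786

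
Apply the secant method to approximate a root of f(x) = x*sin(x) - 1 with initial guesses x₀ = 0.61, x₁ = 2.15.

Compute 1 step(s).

f(x) = x*sin(x) - 1
x₀ = 0.61, x₁ = 2.15

Secant formula: x_{n+1} = x_n - f(x_n)(x_n - x_{n-1})/(f(x_n) - f(x_{n-1}))

Iteration 1:
  f(0.610000) = -0.650551
  f(2.150000) = 0.799332
  x_2 = 2.150000 - 0.799332×(2.150000 - 0.610000)/(0.799332 - (-0.650551))
       = 1.300986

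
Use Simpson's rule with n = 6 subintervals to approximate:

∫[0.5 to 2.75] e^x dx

f(x) = e^x
a = 0.5, b = 2.75, n = 6
h = (b - a)/n = 0.375000

Simpson's rule: (h/3)[f(x₀) + 4f(x₁) + 2f(x₂) + ... + f(xₙ)]

x_0 = 0.5000, f(x_0) = 1.648721, coefficient = 1
x_1 = 0.8750, f(x_1) = 2.398875, coefficient = 4
x_2 = 1.2500, f(x_2) = 3.490343, coefficient = 2
x_3 = 1.6250, f(x_3) = 5.078419, coefficient = 4
x_4 = 2.0000, f(x_4) = 7.389056, coefficient = 2
x_5 = 2.3750, f(x_5) = 10.751013, coefficient = 4
x_6 = 2.7500, f(x_6) = 15.642632, coefficient = 1

I ≈ (0.375000/3) × 111.963381 = 13.995423
Exact value: 13.993911
Error: 0.001512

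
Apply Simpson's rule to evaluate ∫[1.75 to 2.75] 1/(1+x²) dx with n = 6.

f(x) = 1/(1+x²)
a = 1.75, b = 2.75, n = 6
h = (b - a)/n = 0.166667

Simpson's rule: (h/3)[f(x₀) + 4f(x₁) + 2f(x₂) + ... + f(xₙ)]

x_0 = 1.7500, f(x_0) = 0.246154, coefficient = 1
x_1 = 1.9167, f(x_1) = 0.213967, coefficient = 4
x_2 = 2.0833, f(x_2) = 0.187256, coefficient = 2
x_3 = 2.2500, f(x_3) = 0.164948, coefficient = 4
x_4 = 2.4167, f(x_4) = 0.146193, coefficient = 2
x_5 = 2.5833, f(x_5) = 0.130317, coefficient = 4
x_6 = 2.7500, f(x_6) = 0.116788, coefficient = 1

I ≈ (0.166667/3) × 3.066770 = 0.170376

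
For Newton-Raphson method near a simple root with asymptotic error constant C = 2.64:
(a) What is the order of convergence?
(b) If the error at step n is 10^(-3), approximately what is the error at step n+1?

(a) Newton-Raphson has quadratic (order 2) convergence near simple roots.
    This means |e_{n+1}| ≈ C|e_n|².

(b) With |e_n| = 10^(-3) and C = 2.64:
    |e_{n+1}| ≈ 2.64 × (10^(-3))² = 2.64 × 10^(-6)

(a) 2 (quadratic); (b) |e_{n+1}| ≈ 2.640e-06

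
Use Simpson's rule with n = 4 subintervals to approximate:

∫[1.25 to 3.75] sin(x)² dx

f(x) = sin(x)²
a = 1.25, b = 3.75, n = 4
h = (b - a)/n = 0.625000

Simpson's rule: (h/3)[f(x₀) + 4f(x₁) + 2f(x₂) + ... + f(xₙ)]

x_0 = 1.2500, f(x_0) = 0.900572, coefficient = 1
x_1 = 1.8750, f(x_1) = 0.910280, coefficient = 4
x_2 = 2.5000, f(x_2) = 0.358169, coefficient = 2
x_3 = 3.1250, f(x_3) = 0.000275, coefficient = 4
x_4 = 3.7500, f(x_4) = 0.326682, coefficient = 1

I ≈ (0.625000/3) × 5.585812 = 1.163711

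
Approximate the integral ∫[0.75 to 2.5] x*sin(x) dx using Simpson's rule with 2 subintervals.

f(x) = x*sin(x)
a = 0.75, b = 2.5, n = 2
h = (b - a)/n = 0.875000

Simpson's rule: (h/3)[f(x₀) + 4f(x₁) + 2f(x₂) + ... + f(xₙ)]

x_0 = 0.7500, f(x_0) = 0.511229, coefficient = 1
x_1 = 1.6250, f(x_1) = 1.622613, coefficient = 4
x_2 = 2.5000, f(x_2) = 1.496180, coefficient = 1

I ≈ (0.875000/3) × 8.497863 = 2.478543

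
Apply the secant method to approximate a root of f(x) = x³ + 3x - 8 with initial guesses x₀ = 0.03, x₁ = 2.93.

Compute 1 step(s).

f(x) = x³ + 3x - 8
x₀ = 0.03, x₁ = 2.93

Secant formula: x_{n+1} = x_n - f(x_n)(x_n - x_{n-1})/(f(x_n) - f(x_{n-1}))

Iteration 1:
  f(0.030000) = -7.909973
  f(2.930000) = 25.943757
  x_2 = 2.930000 - 25.943757×(2.930000 - 0.030000)/(25.943757 - (-7.909973))
       = 0.707589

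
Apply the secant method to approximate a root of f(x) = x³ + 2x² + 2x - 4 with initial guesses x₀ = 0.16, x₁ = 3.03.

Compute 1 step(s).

f(x) = x³ + 2x² + 2x - 4
x₀ = 0.16, x₁ = 3.03

Secant formula: x_{n+1} = x_n - f(x_n)(x_n - x_{n-1})/(f(x_n) - f(x_{n-1}))

Iteration 1:
  f(0.160000) = -3.624704
  f(3.030000) = 48.239927
  x_2 = 3.030000 - 48.239927×(3.030000 - 0.160000)/(48.239927 - (-3.624704))
       = 0.360578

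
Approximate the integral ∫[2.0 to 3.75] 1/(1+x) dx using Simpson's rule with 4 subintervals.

f(x) = 1/(1+x)
a = 2.0, b = 3.75, n = 4
h = (b - a)/n = 0.437500

Simpson's rule: (h/3)[f(x₀) + 4f(x₁) + 2f(x₂) + ... + f(xₙ)]

x_0 = 2.0000, f(x_0) = 0.333333, coefficient = 1
x_1 = 2.4375, f(x_1) = 0.290909, coefficient = 4
x_2 = 2.8750, f(x_2) = 0.258065, coefficient = 2
x_3 = 3.3125, f(x_3) = 0.231884, coefficient = 4
x_4 = 3.7500, f(x_4) = 0.210526, coefficient = 1

I ≈ (0.437500/3) × 3.151161 = 0.459544
Exact value: 0.459532
Error: 0.000012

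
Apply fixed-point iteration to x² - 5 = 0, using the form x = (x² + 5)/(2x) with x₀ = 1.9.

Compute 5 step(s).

Equation: x² - 5 = 0
Fixed-point form: x = (x² + 5)/(2x)
x₀ = 1.9

x_1 = g(1.900000) = 2.265789
x_2 = g(2.265789) = 2.236263
x_3 = g(2.236263) = 2.236068
x_4 = g(2.236068) = 2.236068
x_5 = g(2.236068) = 2.236068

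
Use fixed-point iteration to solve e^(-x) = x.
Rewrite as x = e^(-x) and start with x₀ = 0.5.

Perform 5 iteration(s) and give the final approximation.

Equation: e^(-x) = x
Fixed-point form: x = e^(-x)
x₀ = 0.5

x_1 = g(0.500000) = 0.606531
x_2 = g(0.606531) = 0.545239
x_3 = g(0.545239) = 0.579703
x_4 = g(0.579703) = 0.560065
x_5 = g(0.560065) = 0.571172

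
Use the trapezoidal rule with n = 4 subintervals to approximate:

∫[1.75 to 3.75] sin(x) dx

f(x) = sin(x)
a = 1.75, b = 3.75, n = 4
h = (b - a)/n = 0.500000

Trapezoidal rule: (h/2)[f(x₀) + 2f(x₁) + 2f(x₂) + ... + f(xₙ)]

x_0 = 1.7500, f(x_0) = 0.983986, coefficient = 1
x_1 = 2.2500, f(x_1) = 0.778073, coefficient = 2
x_2 = 2.7500, f(x_2) = 0.381661, coefficient = 2
x_3 = 3.2500, f(x_3) = -0.108195, coefficient = 2
x_4 = 3.7500, f(x_4) = -0.571561, coefficient = 1

I ≈ (0.500000/2) × 2.515503 = 0.628876
Exact value: 0.642313
Error: 0.013438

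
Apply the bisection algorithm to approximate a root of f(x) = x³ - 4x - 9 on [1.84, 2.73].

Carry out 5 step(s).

f(x) = x³ - 4x - 9
Initial interval: [1.84, 2.73]

Iteration 1:
  c_1 = (1.840000 + 2.730000)/2 = 2.285000
  f(c_1) = f(2.285000) = -6.209501
  f(a) × f(c) ≥ 0, new interval: [2.285000, 2.730000]
Iteration 2:
  c_2 = (2.285000 + 2.730000)/2 = 2.507500
  f(c_2) = f(2.507500) = -3.263953
  f(a) × f(c) ≥ 0, new interval: [2.507500, 2.730000]
Iteration 3:
  c_3 = (2.507500 + 2.730000)/2 = 2.618750
  f(c_3) = f(2.618750) = -1.516001
  f(a) × f(c) ≥ 0, new interval: [2.618750, 2.730000]
Iteration 4:
  c_4 = (2.618750 + 2.730000)/2 = 2.674375
  f(c_4) = f(2.674375) = -0.569617
  f(a) × f(c) ≥ 0, new interval: [2.674375, 2.730000]
Iteration 5:
  c_5 = (2.674375 + 2.730000)/2 = 2.702187
  f(c_5) = f(2.702187) = -0.077871
  f(a) × f(c) ≥ 0, new interval: [2.702187, 2.730000]

After 5 iteration(s), the approximation is c_5 = 2.702187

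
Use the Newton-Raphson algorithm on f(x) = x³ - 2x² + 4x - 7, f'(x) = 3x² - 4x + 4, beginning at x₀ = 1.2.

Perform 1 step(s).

f(x) = x³ - 2x² + 4x - 7
f'(x) = 3x² - 4x + 4
x₀ = 1.2

Newton-Raphson formula: x_{n+1} = x_n - f(x_n)/f'(x_n)

Iteration 1:
  f(1.200000) = -3.352000
  f'(1.200000) = 3.520000
  x_1 = 1.200000 - (-3.352000)/3.520000 = 2.152273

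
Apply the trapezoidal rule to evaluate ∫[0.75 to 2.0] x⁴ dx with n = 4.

f(x) = x⁴
a = 0.75, b = 2.0, n = 4
h = (b - a)/n = 0.312500

Trapezoidal rule: (h/2)[f(x₀) + 2f(x₁) + 2f(x₂) + ... + f(xₙ)]

x_0 = 0.7500, f(x_0) = 0.316406, coefficient = 1
x_1 = 1.0625, f(x_1) = 1.274429, coefficient = 2
x_2 = 1.3750, f(x_2) = 3.574463, coefficient = 2
x_3 = 1.6875, f(x_3) = 8.109146, coefficient = 2
x_4 = 2.0000, f(x_4) = 16.000000, coefficient = 1

I ≈ (0.312500/2) × 42.232483 = 6.598825
Exact value: 6.352539
Error: 0.246286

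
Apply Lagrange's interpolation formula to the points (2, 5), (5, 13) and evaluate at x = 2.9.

Lagrange interpolation formula:
P(x) = Σ yᵢ × Lᵢ(x)
where Lᵢ(x) = Π_{j≠i} (x - xⱼ)/(xᵢ - xⱼ)

L_0(2.9) = (2.9 - 5)/(2 - 5) = 0.700000
L_1(2.9) = (2.9 - 2)/(5 - 2) = 0.300000

P(2.9) = 5×L_0(2.9) + 13×L_1(2.9)
P(2.9) = 7.400000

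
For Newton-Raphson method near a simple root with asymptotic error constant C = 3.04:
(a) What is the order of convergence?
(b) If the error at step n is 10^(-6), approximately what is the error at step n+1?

(a) Newton-Raphson has quadratic (order 2) convergence near simple roots.
    This means |e_{n+1}| ≈ C|e_n|².

(b) With |e_n| = 10^(-6) and C = 3.04:
    |e_{n+1}| ≈ 3.04 × (10^(-6))² = 3.04 × 10^(-12)

(a) 2 (quadratic); (b) |e_{n+1}| ≈ 3.040e-12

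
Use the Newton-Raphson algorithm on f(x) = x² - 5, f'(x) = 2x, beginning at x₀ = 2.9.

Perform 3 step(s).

f(x) = x² - 5
f'(x) = 2x
x₀ = 2.9

Newton-Raphson formula: x_{n+1} = x_n - f(x_n)/f'(x_n)

Iteration 1:
  f(2.900000) = 3.410000
  f'(2.900000) = 5.800000
  x_1 = 2.900000 - 3.410000/5.800000 = 2.312069
Iteration 2:
  f(2.312069) = 0.345663
  f'(2.312069) = 4.624138
  x_2 = 2.312069 - 0.345663/4.624138 = 2.237317
Iteration 3:
  f(2.237317) = 0.005588
  f'(2.237317) = 4.474634
  x_3 = 2.237317 - 0.005588/4.474634 = 2.236068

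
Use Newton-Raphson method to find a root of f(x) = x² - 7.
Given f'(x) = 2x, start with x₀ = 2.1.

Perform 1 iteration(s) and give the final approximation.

f(x) = x² - 7
f'(x) = 2x
x₀ = 2.1

Newton-Raphson formula: x_{n+1} = x_n - f(x_n)/f'(x_n)

Iteration 1:
  f(2.100000) = -2.590000
  f'(2.100000) = 4.200000
  x_1 = 2.100000 - (-2.590000)/4.200000 = 2.716667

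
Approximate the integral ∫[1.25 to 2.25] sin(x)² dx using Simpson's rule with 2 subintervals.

f(x) = sin(x)²
a = 1.25, b = 2.25, n = 2
h = (b - a)/n = 0.500000

Simpson's rule: (h/3)[f(x₀) + 4f(x₁) + 2f(x₂) + ... + f(xₙ)]

x_0 = 1.2500, f(x_0) = 0.900572, coefficient = 1
x_1 = 1.7500, f(x_1) = 0.968228, coefficient = 4
x_2 = 2.2500, f(x_2) = 0.605398, coefficient = 1

I ≈ (0.500000/3) × 5.378883 = 0.896481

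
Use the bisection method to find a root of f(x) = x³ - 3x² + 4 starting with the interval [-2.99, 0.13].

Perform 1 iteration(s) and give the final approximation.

f(x) = x³ - 3x² + 4
Initial interval: [-2.99, 0.13]

Iteration 1:
  c_1 = (-2.990000 + 0.130000)/2 = -1.430000
  f(c_1) = f(-1.430000) = -5.058907
  f(a) × f(c) ≥ 0, new interval: [-1.430000, 0.130000]

After 1 iteration(s), the approximation is c_1 = -1.430000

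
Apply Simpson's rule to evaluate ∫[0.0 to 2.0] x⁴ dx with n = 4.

f(x) = x⁴
a = 0.0, b = 2.0, n = 4
h = (b - a)/n = 0.500000

Simpson's rule: (h/3)[f(x₀) + 4f(x₁) + 2f(x₂) + ... + f(xₙ)]

x_0 = 0.0000, f(x_0) = 0.000000, coefficient = 1
x_1 = 0.5000, f(x_1) = 0.062500, coefficient = 4
x_2 = 1.0000, f(x_2) = 1.000000, coefficient = 2
x_3 = 1.5000, f(x_3) = 5.062500, coefficient = 4
x_4 = 2.0000, f(x_4) = 16.000000, coefficient = 1

I ≈ (0.500000/3) × 38.500000 = 6.416667
Exact value: 6.400000
Error: 0.016667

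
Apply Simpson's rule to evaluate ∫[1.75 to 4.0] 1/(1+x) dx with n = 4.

f(x) = 1/(1+x)
a = 1.75, b = 4.0, n = 4
h = (b - a)/n = 0.562500

Simpson's rule: (h/3)[f(x₀) + 4f(x₁) + 2f(x₂) + ... + f(xₙ)]

x_0 = 1.7500, f(x_0) = 0.363636, coefficient = 1
x_1 = 2.3125, f(x_1) = 0.301887, coefficient = 4
x_2 = 2.8750, f(x_2) = 0.258065, coefficient = 2
x_3 = 3.4375, f(x_3) = 0.225352, coefficient = 4
x_4 = 4.0000, f(x_4) = 0.200000, coefficient = 1

I ≈ (0.562500/3) × 3.188721 = 0.597885
Exact value: 0.597837
Error: 0.000048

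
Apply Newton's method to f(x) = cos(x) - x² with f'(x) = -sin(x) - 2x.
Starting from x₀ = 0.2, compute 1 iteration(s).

f(x) = cos(x) - x²
f'(x) = -sin(x) - 2x
x₀ = 0.2

Newton-Raphson formula: x_{n+1} = x_n - f(x_n)/f'(x_n)

Iteration 1:
  f(0.200000) = 0.940067
  f'(0.200000) = -0.598669
  x_1 = 0.200000 - 0.940067/(-0.598669) = 1.770260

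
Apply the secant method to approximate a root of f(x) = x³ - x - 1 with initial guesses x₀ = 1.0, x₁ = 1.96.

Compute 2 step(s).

f(x) = x³ - x - 1
x₀ = 1.0, x₁ = 1.96

Secant formula: x_{n+1} = x_n - f(x_n)(x_n - x_{n-1})/(f(x_n) - f(x_{n-1}))

Iteration 1:
  f(1.000000) = -1.000000
  f(1.960000) = 4.569536
  x_2 = 1.960000 - 4.569536×(1.960000 - 1.000000)/(4.569536 - (-1.000000))
       = 1.172366
Iteration 2:
  f(1.960000) = 4.569536
  f(1.172366) = -0.561016
  x_3 = 1.172366 - (-0.561016)×(1.172366 - 1.960000)/(-0.561016 - 4.569536)
       = 1.258492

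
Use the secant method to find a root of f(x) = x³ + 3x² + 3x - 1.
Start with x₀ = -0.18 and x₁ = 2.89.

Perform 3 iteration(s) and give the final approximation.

f(x) = x³ + 3x² + 3x - 1
x₀ = -0.18, x₁ = 2.89

Secant formula: x_{n+1} = x_n - f(x_n)(x_n - x_{n-1})/(f(x_n) - f(x_{n-1}))

Iteration 1:
  f(-0.180000) = -1.448632
  f(2.890000) = 56.863869
  x_2 = 2.890000 - 56.863869×(2.890000 - (-0.180000))/(56.863869 - (-1.448632))
       = -0.103733
Iteration 2:
  f(2.890000) = 56.863869
  f(-0.103733) = -1.280034
  x_3 = -0.103733 - (-1.280034)×(-0.103733 - 2.890000)/(-1.280034 - 56.863869)
       = -0.037826
Iteration 3:
  f(-0.103733) = -1.280034
  f(-0.037826) = -1.109241
  x_4 = -0.037826 - (-1.109241)×(-0.037826 - (-0.103733))/(-1.109241 - (-1.280034))
       = 0.390215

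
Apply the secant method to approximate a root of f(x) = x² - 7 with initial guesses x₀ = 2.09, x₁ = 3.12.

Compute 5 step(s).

f(x) = x² - 7
x₀ = 2.09, x₁ = 3.12

Secant formula: x_{n+1} = x_n - f(x_n)(x_n - x_{n-1})/(f(x_n) - f(x_{n-1}))

Iteration 1:
  f(2.090000) = -2.631900
  f(3.120000) = 2.734400
  x_2 = 3.120000 - 2.734400×(3.120000 - 2.090000)/(2.734400 - (-2.631900))
       = 2.595163
Iteration 2:
  f(3.120000) = 2.734400
  f(2.595163) = -0.265128
  x_3 = 2.595163 - (-0.265128)×(2.595163 - 3.120000)/(-0.265128 - 2.734400)
       = 2.641553
Iteration 3:
  f(2.595163) = -0.265128
  f(2.641553) = -0.022195
  x_4 = 2.641553 - (-0.022195)×(2.641553 - 2.595163)/(-0.022195 - (-0.265128))
       = 2.645792
Iteration 4:
  f(2.641553) = -0.022195
  f(2.645792) = 0.000215
  x_5 = 2.645792 - 0.000215×(2.645792 - 2.641553)/(0.000215 - (-0.022195))
       = 2.645751
Iteration 5:
  f(2.645792) = 0.000215
  f(2.645751) = 0.000000
  x_6 = 2.645751 - 0.000000×(2.645751 - 2.645792)/(0.000000 - 0.000215)
       = 2.645751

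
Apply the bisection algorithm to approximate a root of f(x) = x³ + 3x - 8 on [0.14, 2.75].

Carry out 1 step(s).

f(x) = x³ + 3x - 8
Initial interval: [0.14, 2.75]

Iteration 1:
  c_1 = (0.140000 + 2.750000)/2 = 1.445000
  f(c_1) = f(1.445000) = -0.647804
  f(a) × f(c) ≥ 0, new interval: [1.445000, 2.750000]

After 1 iteration(s), the approximation is c_1 = 1.445000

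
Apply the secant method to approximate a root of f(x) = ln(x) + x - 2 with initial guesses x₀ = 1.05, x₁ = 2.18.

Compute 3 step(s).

f(x) = ln(x) + x - 2
x₀ = 1.05, x₁ = 2.18

Secant formula: x_{n+1} = x_n - f(x_n)(x_n - x_{n-1})/(f(x_n) - f(x_{n-1}))

Iteration 1:
  f(1.050000) = -0.901210
  f(2.180000) = 0.959325
  x_2 = 2.180000 - 0.959325×(2.180000 - 1.050000)/(0.959325 - (-0.901210))
       = 1.597352
Iteration 2:
  f(2.180000) = 0.959325
  f(1.597352) = 0.065699
  x_3 = 1.597352 - 0.065699×(1.597352 - 2.180000)/(0.065699 - 0.959325)
       = 1.554516
Iteration 3:
  f(1.597352) = 0.065699
  f(1.554516) = -0.004320
  x_4 = 1.554516 - (-0.004320)×(1.554516 - 1.597352)/(-0.004320 - 0.065699)
       = 1.557159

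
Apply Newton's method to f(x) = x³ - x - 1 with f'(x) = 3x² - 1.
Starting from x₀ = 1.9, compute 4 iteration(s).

f(x) = x³ - x - 1
f'(x) = 3x² - 1
x₀ = 1.9

Newton-Raphson formula: x_{n+1} = x_n - f(x_n)/f'(x_n)

Iteration 1:
  f(1.900000) = 3.959000
  f'(1.900000) = 9.830000
  x_1 = 1.900000 - 3.959000/9.830000 = 1.497253
Iteration 2:
  f(1.497253) = 0.859240
  f'(1.497253) = 5.725302
  x_2 = 1.497253 - 0.859240/5.725302 = 1.347176
Iteration 3:
  f(1.347176) = 0.097789
  f'(1.347176) = 4.444646
  x_3 = 1.347176 - 0.097789/4.444646 = 1.325174
Iteration 4:
  f(1.325174) = 0.001946
  f'(1.325174) = 4.268258
  x_4 = 1.325174 - 0.001946/4.268258 = 1.324718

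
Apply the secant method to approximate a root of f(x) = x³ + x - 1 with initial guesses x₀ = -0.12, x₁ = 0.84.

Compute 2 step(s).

f(x) = x³ + x - 1
x₀ = -0.12, x₁ = 0.84

Secant formula: x_{n+1} = x_n - f(x_n)(x_n - x_{n-1})/(f(x_n) - f(x_{n-1}))

Iteration 1:
  f(-0.120000) = -1.121728
  f(0.840000) = 0.432704
  x_2 = 0.840000 - 0.432704×(0.840000 - (-0.120000))/(0.432704 - (-1.121728))
       = 0.572767
Iteration 2:
  f(0.840000) = 0.432704
  f(0.572767) = -0.239330
  x_3 = 0.572767 - (-0.239330)×(0.572767 - 0.840000)/(-0.239330 - 0.432704)
       = 0.667936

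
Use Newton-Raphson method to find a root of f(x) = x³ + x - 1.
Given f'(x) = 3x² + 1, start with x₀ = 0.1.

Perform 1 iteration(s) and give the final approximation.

f(x) = x³ + x - 1
f'(x) = 3x² + 1
x₀ = 0.1

Newton-Raphson formula: x_{n+1} = x_n - f(x_n)/f'(x_n)

Iteration 1:
  f(0.100000) = -0.899000
  f'(0.100000) = 1.030000
  x_1 = 0.100000 - (-0.899000)/1.030000 = 0.972816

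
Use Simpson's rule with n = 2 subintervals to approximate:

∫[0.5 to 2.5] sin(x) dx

f(x) = sin(x)
a = 0.5, b = 2.5, n = 2
h = (b - a)/n = 1.000000

Simpson's rule: (h/3)[f(x₀) + 4f(x₁) + 2f(x₂) + ... + f(xₙ)]

x_0 = 0.5000, f(x_0) = 0.479426, coefficient = 1
x_1 = 1.5000, f(x_1) = 0.997495, coefficient = 4
x_2 = 2.5000, f(x_2) = 0.598472, coefficient = 1

I ≈ (1.000000/3) × 5.067878 = 1.689293
Exact value: 1.678726
Error: 0.010566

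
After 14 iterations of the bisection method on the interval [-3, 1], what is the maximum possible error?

Bisection error bound: |error| ≤ (b-a)/2^n
|error| ≤ (1 - (-3))/2^14 = 4/2^14
|error| ≤ 0.0002441406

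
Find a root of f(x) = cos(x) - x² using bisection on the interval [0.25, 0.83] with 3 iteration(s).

f(x) = cos(x) - x²
Initial interval: [0.25, 0.83]

Iteration 1:
  c_1 = (0.250000 + 0.830000)/2 = 0.540000
  f(c_1) = f(0.540000) = 0.566109
  f(a) × f(c) ≥ 0, new interval: [0.540000, 0.830000]
Iteration 2:
  c_2 = (0.540000 + 0.830000)/2 = 0.685000
  f(c_2) = f(0.685000) = 0.305194
  f(a) × f(c) ≥ 0, new interval: [0.685000, 0.830000]
Iteration 3:
  c_3 = (0.685000 + 0.830000)/2 = 0.757500
  f(c_3) = f(0.757500) = 0.152750
  f(a) × f(c) ≥ 0, new interval: [0.757500, 0.830000]

After 3 iteration(s), the approximation is c_3 = 0.757500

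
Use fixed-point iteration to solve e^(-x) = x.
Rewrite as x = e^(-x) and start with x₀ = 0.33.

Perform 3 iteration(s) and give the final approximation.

Equation: e^(-x) = x
Fixed-point form: x = e^(-x)
x₀ = 0.33

x_1 = g(0.330000) = 0.718924
x_2 = g(0.718924) = 0.487276
x_3 = g(0.487276) = 0.614297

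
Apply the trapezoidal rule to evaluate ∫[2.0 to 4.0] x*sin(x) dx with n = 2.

f(x) = x*sin(x)
a = 2.0, b = 4.0, n = 2
h = (b - a)/n = 1.000000

Trapezoidal rule: (h/2)[f(x₀) + 2f(x₁) + 2f(x₂) + ... + f(xₙ)]

x_0 = 2.0000, f(x_0) = 1.818595, coefficient = 1
x_1 = 3.0000, f(x_1) = 0.423360, coefficient = 2
x_2 = 4.0000, f(x_2) = -3.027210, coefficient = 1

I ≈ (1.000000/2) × -0.361895 = -0.180948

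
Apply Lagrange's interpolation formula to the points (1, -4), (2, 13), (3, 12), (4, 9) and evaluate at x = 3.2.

Lagrange interpolation formula:
P(x) = Σ yᵢ × Lᵢ(x)
where Lᵢ(x) = Π_{j≠i} (x - xⱼ)/(xᵢ - xⱼ)

L_0(3.2) = (3.2 - 2)/(1 - 2) × (3.2 - 3)/(1 - 3) × (3.2 - 4)/(1 - 4) = 0.032000
L_1(3.2) = (3.2 - 1)/(2 - 1) × (3.2 - 3)/(2 - 3) × (3.2 - 4)/(2 - 4) = -0.176000
L_2(3.2) = (3.2 - 1)/(3 - 1) × (3.2 - 2)/(3 - 2) × (3.2 - 4)/(3 - 4) = 1.056000
L_3(3.2) = (3.2 - 1)/(4 - 1) × (3.2 - 2)/(4 - 2) × (3.2 - 3)/(4 - 3) = 0.088000

P(3.2) = (-4)×L_0(3.2) + 13×L_1(3.2) + 12×L_2(3.2) + 9×L_3(3.2)
P(3.2) = 11.048000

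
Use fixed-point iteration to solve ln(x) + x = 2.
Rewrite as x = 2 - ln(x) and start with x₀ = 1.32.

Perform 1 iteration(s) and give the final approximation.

Equation: ln(x) + x = 2
Fixed-point form: x = 2 - ln(x)
x₀ = 1.32

x_1 = g(1.320000) = 1.722368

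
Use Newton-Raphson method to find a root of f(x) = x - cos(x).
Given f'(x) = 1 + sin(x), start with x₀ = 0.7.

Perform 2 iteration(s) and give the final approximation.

f(x) = x - cos(x)
f'(x) = 1 + sin(x)
x₀ = 0.7

Newton-Raphson formula: x_{n+1} = x_n - f(x_n)/f'(x_n)

Iteration 1:
  f(0.700000) = -0.064842
  f'(0.700000) = 1.644218
  x_1 = 0.700000 - (-0.064842)/1.644218 = 0.739436
Iteration 2:
  f(0.739436) = 0.000588
  f'(0.739436) = 1.673872
  x_2 = 0.739436 - 0.000588/1.673872 = 0.739085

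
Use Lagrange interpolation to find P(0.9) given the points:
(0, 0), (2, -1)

Lagrange interpolation formula:
P(x) = Σ yᵢ × Lᵢ(x)
where Lᵢ(x) = Π_{j≠i} (x - xⱼ)/(xᵢ - xⱼ)

L_0(0.9) = (0.9 - 2)/(0 - 2) = 0.550000
L_1(0.9) = (0.9 - 0)/(2 - 0) = 0.450000

P(0.9) = 0×L_0(0.9) + (-1)×L_1(0.9)
P(0.9) = -0.450000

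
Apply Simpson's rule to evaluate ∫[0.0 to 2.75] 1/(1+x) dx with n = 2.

f(x) = 1/(1+x)
a = 0.0, b = 2.75, n = 2
h = (b - a)/n = 1.375000

Simpson's rule: (h/3)[f(x₀) + 4f(x₁) + 2f(x₂) + ... + f(xₙ)]

x_0 = 0.0000, f(x_0) = 1.000000, coefficient = 1
x_1 = 1.3750, f(x_1) = 0.421053, coefficient = 4
x_2 = 2.7500, f(x_2) = 0.266667, coefficient = 1

I ≈ (1.375000/3) × 2.950877 = 1.352485
Exact value: 1.321756
Error: 0.030730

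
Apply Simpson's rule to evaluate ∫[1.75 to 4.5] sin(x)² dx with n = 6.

f(x) = sin(x)²
a = 1.75, b = 4.5, n = 6
h = (b - a)/n = 0.458333

Simpson's rule: (h/3)[f(x₀) + 4f(x₁) + 2f(x₂) + ... + f(xₙ)]

x_0 = 1.7500, f(x_0) = 0.968228, coefficient = 1
x_1 = 2.2083, f(x_1) = 0.645715, coefficient = 4
x_2 = 2.6667, f(x_2) = 0.209098, coefficient = 2
x_3 = 3.1250, f(x_3) = 0.000275, coefficient = 4
x_4 = 3.5833, f(x_4) = 0.182768, coefficient = 2
x_5 = 4.0417, f(x_5) = 0.613673, coefficient = 4
x_6 = 4.5000, f(x_6) = 0.955565, coefficient = 1

I ≈ (0.458333/3) × 7.746181 = 1.183444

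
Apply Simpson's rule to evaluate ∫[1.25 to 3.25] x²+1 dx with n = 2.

f(x) = x²+1
a = 1.25, b = 3.25, n = 2
h = (b - a)/n = 1.000000

Simpson's rule: (h/3)[f(x₀) + 4f(x₁) + 2f(x₂) + ... + f(xₙ)]

x_0 = 1.2500, f(x_0) = 2.562500, coefficient = 1
x_1 = 2.2500, f(x_1) = 6.062500, coefficient = 4
x_2 = 3.2500, f(x_2) = 11.562500, coefficient = 1

I ≈ (1.000000/3) × 38.375000 = 12.791667
Exact value: 12.791667
Error: 0.000000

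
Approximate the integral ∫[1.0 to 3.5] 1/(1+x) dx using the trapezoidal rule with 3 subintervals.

f(x) = 1/(1+x)
a = 1.0, b = 3.5, n = 3
h = (b - a)/n = 0.833333

Trapezoidal rule: (h/2)[f(x₀) + 2f(x₁) + 2f(x₂) + ... + f(xₙ)]

x_0 = 1.0000, f(x_0) = 0.500000, coefficient = 1
x_1 = 1.8333, f(x_1) = 0.352941, coefficient = 2
x_2 = 2.6667, f(x_2) = 0.272727, coefficient = 2
x_3 = 3.5000, f(x_3) = 0.222222, coefficient = 1

I ≈ (0.833333/2) × 1.973559 = 0.822316
Exact value: 0.810930
Error: 0.011386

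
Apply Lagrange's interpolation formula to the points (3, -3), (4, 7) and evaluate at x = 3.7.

Lagrange interpolation formula:
P(x) = Σ yᵢ × Lᵢ(x)
where Lᵢ(x) = Π_{j≠i} (x - xⱼ)/(xᵢ - xⱼ)

L_0(3.7) = (3.7 - 4)/(3 - 4) = 0.300000
L_1(3.7) = (3.7 - 3)/(4 - 3) = 0.700000

P(3.7) = (-3)×L_0(3.7) + 7×L_1(3.7)
P(3.7) = 4.000000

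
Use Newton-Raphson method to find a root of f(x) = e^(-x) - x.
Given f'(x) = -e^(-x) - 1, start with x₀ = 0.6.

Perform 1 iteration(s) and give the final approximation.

f(x) = e^(-x) - x
f'(x) = -e^(-x) - 1
x₀ = 0.6

Newton-Raphson formula: x_{n+1} = x_n - f(x_n)/f'(x_n)

Iteration 1:
  f(0.600000) = -0.051188
  f'(0.600000) = -1.548812
  x_1 = 0.600000 - (-0.051188)/(-1.548812) = 0.566950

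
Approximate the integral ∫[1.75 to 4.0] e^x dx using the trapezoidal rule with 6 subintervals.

f(x) = e^x
a = 1.75, b = 4.0, n = 6
h = (b - a)/n = 0.375000

Trapezoidal rule: (h/2)[f(x₀) + 2f(x₁) + 2f(x₂) + ... + f(xₙ)]

x_0 = 1.7500, f(x_0) = 5.754603, coefficient = 1
x_1 = 2.1250, f(x_1) = 8.372897, coefficient = 2
x_2 = 2.5000, f(x_2) = 12.182494, coefficient = 2
x_3 = 2.8750, f(x_3) = 17.725424, coefficient = 2
x_4 = 3.2500, f(x_4) = 25.790340, coefficient = 2
x_5 = 3.6250, f(x_5) = 37.524723, coefficient = 2
x_6 = 4.0000, f(x_6) = 54.598150, coefficient = 1

I ≈ (0.375000/2) × 263.544510 = 49.414596
Exact value: 48.843547
Error: 0.571048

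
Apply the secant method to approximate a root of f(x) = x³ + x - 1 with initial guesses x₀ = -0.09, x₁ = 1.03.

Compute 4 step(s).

f(x) = x³ + x - 1
x₀ = -0.09, x₁ = 1.03

Secant formula: x_{n+1} = x_n - f(x_n)(x_n - x_{n-1})/(f(x_n) - f(x_{n-1}))

Iteration 1:
  f(-0.090000) = -1.090729
  f(1.030000) = 1.122727
  x_2 = 1.030000 - 1.122727×(1.030000 - (-0.090000))/(1.122727 - (-1.090729))
       = 0.461905
Iteration 2:
  f(1.030000) = 1.122727
  f(0.461905) = -0.439545
  x_3 = 0.461905 - (-0.439545)×(0.461905 - 1.030000)/(-0.439545 - 1.122727)
       = 0.621738
Iteration 3:
  f(0.461905) = -0.439545
  f(0.621738) = -0.137924
  x_4 = 0.621738 - (-0.137924)×(0.621738 - 0.461905)/(-0.137924 - (-0.439545))
       = 0.694826
Iteration 4:
  f(0.621738) = -0.137924
  f(0.694826) = 0.030276
  x_5 = 0.694826 - 0.030276×(0.694826 - 0.621738)/(0.030276 - (-0.137924))
       = 0.681670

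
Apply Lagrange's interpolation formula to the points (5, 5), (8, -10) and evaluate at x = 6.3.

Lagrange interpolation formula:
P(x) = Σ yᵢ × Lᵢ(x)
where Lᵢ(x) = Π_{j≠i} (x - xⱼ)/(xᵢ - xⱼ)

L_0(6.3) = (6.3 - 8)/(5 - 8) = 0.566667
L_1(6.3) = (6.3 - 5)/(8 - 5) = 0.433333

P(6.3) = 5×L_0(6.3) + (-10)×L_1(6.3)
P(6.3) = -1.500000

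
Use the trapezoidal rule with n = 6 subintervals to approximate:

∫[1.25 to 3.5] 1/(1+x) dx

f(x) = 1/(1+x)
a = 1.25, b = 3.5, n = 6
h = (b - a)/n = 0.375000

Trapezoidal rule: (h/2)[f(x₀) + 2f(x₁) + 2f(x₂) + ... + f(xₙ)]

x_0 = 1.2500, f(x_0) = 0.444444, coefficient = 1
x_1 = 1.6250, f(x_1) = 0.380952, coefficient = 2
x_2 = 2.0000, f(x_2) = 0.333333, coefficient = 2
x_3 = 2.3750, f(x_3) = 0.296296, coefficient = 2
x_4 = 2.7500, f(x_4) = 0.266667, coefficient = 2
x_5 = 3.1250, f(x_5) = 0.242424, coefficient = 2
x_6 = 3.5000, f(x_6) = 0.222222, coefficient = 1

I ≈ (0.375000/2) × 3.706013 = 0.694877
Exact value: 0.693147
Error: 0.001730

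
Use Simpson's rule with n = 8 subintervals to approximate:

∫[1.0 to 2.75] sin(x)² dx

f(x) = sin(x)²
a = 1.0, b = 2.75, n = 8
h = (b - a)/n = 0.218750

Simpson's rule: (h/3)[f(x₀) + 4f(x₁) + 2f(x₂) + ... + f(xₙ)]

x_0 = 1.0000, f(x_0) = 0.708073, coefficient = 1
x_1 = 1.2188, f(x_1) = 0.881100, coefficient = 4
x_2 = 1.4375, f(x_2) = 0.982337, coefficient = 2
x_3 = 1.6562, f(x_3) = 0.992715, coefficient = 4
x_4 = 1.8750, f(x_4) = 0.910280, coefficient = 2
x_5 = 2.0938, f(x_5) = 0.750558, coefficient = 4
x_6 = 2.3125, f(x_6) = 0.543639, coefficient = 2
x_7 = 2.5312, f(x_7) = 0.328499, coefficient = 4
x_8 = 2.7500, f(x_8) = 0.145665, coefficient = 1

I ≈ (0.218750/3) × 17.537740 = 1.278794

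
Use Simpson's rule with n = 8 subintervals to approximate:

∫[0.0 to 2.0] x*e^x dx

f(x) = x*e^x
a = 0.0, b = 2.0, n = 8
h = (b - a)/n = 0.250000

Simpson's rule: (h/3)[f(x₀) + 4f(x₁) + 2f(x₂) + ... + f(xₙ)]

x_0 = 0.0000, f(x_0) = 0.000000, coefficient = 1
x_1 = 0.2500, f(x_1) = 0.321006, coefficient = 4
x_2 = 0.5000, f(x_2) = 0.824361, coefficient = 2
x_3 = 0.7500, f(x_3) = 1.587750, coefficient = 4
x_4 = 1.0000, f(x_4) = 2.718282, coefficient = 2
x_5 = 1.2500, f(x_5) = 4.362929, coefficient = 4
x_6 = 1.5000, f(x_6) = 6.722534, coefficient = 2
x_7 = 1.7500, f(x_7) = 10.070555, coefficient = 4
x_8 = 2.0000, f(x_8) = 14.778112, coefficient = 1

I ≈ (0.250000/3) × 100.677423 = 8.389785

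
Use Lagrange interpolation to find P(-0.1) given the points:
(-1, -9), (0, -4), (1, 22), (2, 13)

Lagrange interpolation formula:
P(x) = Σ yᵢ × Lᵢ(x)
where Lᵢ(x) = Π_{j≠i} (x - xⱼ)/(xᵢ - xⱼ)

L_0(-0.1) = (-0.1 - 0)/(-1 - 0) × (-0.1 - 1)/(-1 - 1) × (-0.1 - 2)/(-1 - 2) = 0.038500
L_1(-0.1) = (-0.1 - (-1))/(0 - (-1)) × (-0.1 - 1)/(0 - 1) × (-0.1 - 2)/(0 - 2) = 1.039500
L_2(-0.1) = (-0.1 - (-1))/(1 - (-1)) × (-0.1 - 0)/(1 - 0) × (-0.1 - 2)/(1 - 2) = -0.094500
L_3(-0.1) = (-0.1 - (-1))/(2 - (-1)) × (-0.1 - 0)/(2 - 0) × (-0.1 - 1)/(2 - 1) = 0.016500

P(-0.1) = (-9)×L_0(-0.1) + (-4)×L_1(-0.1) + 22×L_2(-0.1) + 13×L_3(-0.1)
P(-0.1) = -6.369000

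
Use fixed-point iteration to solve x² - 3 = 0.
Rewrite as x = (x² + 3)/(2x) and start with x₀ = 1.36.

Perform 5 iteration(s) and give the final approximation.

Equation: x² - 3 = 0
Fixed-point form: x = (x² + 3)/(2x)
x₀ = 1.36

x_1 = g(1.360000) = 1.782941
x_2 = g(1.782941) = 1.732777
x_3 = g(1.732777) = 1.732051
x_4 = g(1.732051) = 1.732051
x_5 = g(1.732051) = 1.732051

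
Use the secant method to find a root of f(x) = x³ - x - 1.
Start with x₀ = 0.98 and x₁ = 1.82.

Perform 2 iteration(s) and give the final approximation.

f(x) = x³ - x - 1
x₀ = 0.98, x₁ = 1.82

Secant formula: x_{n+1} = x_n - f(x_n)(x_n - x_{n-1})/(f(x_n) - f(x_{n-1}))

Iteration 1:
  f(0.980000) = -1.038808
  f(1.820000) = 3.208568
  x_2 = 1.820000 - 3.208568×(1.820000 - 0.980000)/(3.208568 - (-1.038808))
       = 1.185444
Iteration 2:
  f(1.820000) = 3.208568
  f(1.185444) = -0.519566
  x_3 = 1.185444 - (-0.519566)×(1.185444 - 1.820000)/(-0.519566 - 3.208568)
       = 1.273878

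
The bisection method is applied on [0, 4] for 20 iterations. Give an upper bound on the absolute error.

Bisection error bound: |error| ≤ (b-a)/2^n
|error| ≤ (4 - 0)/2^20 = 4/2^20
|error| ≤ 0.0000038147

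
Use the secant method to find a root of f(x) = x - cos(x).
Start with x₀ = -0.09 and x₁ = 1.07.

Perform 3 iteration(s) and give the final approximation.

f(x) = x - cos(x)
x₀ = -0.09, x₁ = 1.07

Secant formula: x_{n+1} = x_n - f(x_n)(x_n - x_{n-1})/(f(x_n) - f(x_{n-1}))

Iteration 1:
  f(-0.090000) = -1.085953
  f(1.070000) = 0.589876
  x_2 = 1.070000 - 0.589876×(1.070000 - (-0.090000))/(0.589876 - (-1.085953))
       = 0.661691
Iteration 2:
  f(1.070000) = 0.589876
  f(0.661691) = -0.127263
  x_3 = 0.661691 - (-0.127263)×(0.661691 - 1.070000)/(-0.127263 - 0.589876)
       = 0.734149
Iteration 3:
  f(0.661691) = -0.127263
  f(0.734149) = -0.008251
  x_4 = 0.734149 - (-0.008251)×(0.734149 - 0.661691)/(-0.008251 - (-0.127263))
       = 0.739173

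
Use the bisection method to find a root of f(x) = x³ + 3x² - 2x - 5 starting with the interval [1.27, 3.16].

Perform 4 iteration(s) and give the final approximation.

f(x) = x³ + 3x² - 2x - 5
Initial interval: [1.27, 3.16]

Iteration 1:
  c_1 = (1.270000 + 3.160000)/2 = 2.215000
  f(c_1) = f(2.215000) = 16.155963
  f(a) × f(c) < 0, new interval: [1.270000, 2.215000]
Iteration 2:
  c_2 = (1.270000 + 2.215000)/2 = 1.742500
  f(c_2) = f(1.742500) = 5.914682
  f(a) × f(c) < 0, new interval: [1.270000, 1.742500]
Iteration 3:
  c_3 = (1.270000 + 1.742500)/2 = 1.506250
  f(c_3) = f(1.506250) = 2.211231
  f(a) × f(c) < 0, new interval: [1.270000, 1.506250]
Iteration 4:
  c_4 = (1.270000 + 1.506250)/2 = 1.388125
  f(c_4) = f(1.388125) = 0.679189
  f(a) × f(c) < 0, new interval: [1.270000, 1.388125]

After 4 iteration(s), the approximation is c_4 = 1.388125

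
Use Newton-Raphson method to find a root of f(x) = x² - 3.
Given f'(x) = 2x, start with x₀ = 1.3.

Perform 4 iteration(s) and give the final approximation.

f(x) = x² - 3
f'(x) = 2x
x₀ = 1.3

Newton-Raphson formula: x_{n+1} = x_n - f(x_n)/f'(x_n)

Iteration 1:
  f(1.300000) = -1.310000
  f'(1.300000) = 2.600000
  x_1 = 1.300000 - (-1.310000)/2.600000 = 1.803846
Iteration 2:
  f(1.803846) = 0.253861
  f'(1.803846) = 3.607692
  x_2 = 1.803846 - 0.253861/3.607692 = 1.733480
Iteration 3:
  f(1.733480) = 0.004951
  f'(1.733480) = 3.466959
  x_3 = 1.733480 - 0.004951/3.466959 = 1.732051
Iteration 4:
  f(1.732051) = 0.000002
  f'(1.732051) = 3.464103
  x_4 = 1.732051 - 0.000002/3.464103 = 1.732051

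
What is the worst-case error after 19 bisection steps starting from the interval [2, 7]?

Bisection error bound: |error| ≤ (b-a)/2^n
|error| ≤ (7 - 2)/2^19 = 5/2^19
|error| ≤ 0.0000095367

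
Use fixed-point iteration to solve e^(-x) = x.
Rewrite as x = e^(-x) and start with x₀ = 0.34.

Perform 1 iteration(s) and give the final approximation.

Equation: e^(-x) = x
Fixed-point form: x = e^(-x)
x₀ = 0.34

x_1 = g(0.340000) = 0.711770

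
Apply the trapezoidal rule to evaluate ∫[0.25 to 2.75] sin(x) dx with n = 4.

f(x) = sin(x)
a = 0.25, b = 2.75, n = 4
h = (b - a)/n = 0.625000

Trapezoidal rule: (h/2)[f(x₀) + 2f(x₁) + 2f(x₂) + ... + f(xₙ)]

x_0 = 0.2500, f(x_0) = 0.247404, coefficient = 1
x_1 = 0.8750, f(x_1) = 0.767544, coefficient = 2
x_2 = 1.5000, f(x_2) = 0.997495, coefficient = 2
x_3 = 2.1250, f(x_3) = 0.850320, coefficient = 2
x_4 = 2.7500, f(x_4) = 0.381661, coefficient = 1

I ≈ (0.625000/2) × 5.859782 = 1.831182
Exact value: 1.893215
Error: 0.062033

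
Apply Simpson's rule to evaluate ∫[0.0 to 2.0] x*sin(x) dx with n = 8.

f(x) = x*sin(x)
a = 0.0, b = 2.0, n = 8
h = (b - a)/n = 0.250000

Simpson's rule: (h/3)[f(x₀) + 4f(x₁) + 2f(x₂) + ... + f(xₙ)]

x_0 = 0.0000, f(x_0) = 0.000000, coefficient = 1
x_1 = 0.2500, f(x_1) = 0.061851, coefficient = 4
x_2 = 0.5000, f(x_2) = 0.239713, coefficient = 2
x_3 = 0.7500, f(x_3) = 0.511229, coefficient = 4
x_4 = 1.0000, f(x_4) = 0.841471, coefficient = 2
x_5 = 1.2500, f(x_5) = 1.186231, coefficient = 4
x_6 = 1.5000, f(x_6) = 1.496242, coefficient = 2
x_7 = 1.7500, f(x_7) = 1.721975, coefficient = 4
x_8 = 2.0000, f(x_8) = 1.818595, coefficient = 1

I ≈ (0.250000/3) × 20.898592 = 1.741549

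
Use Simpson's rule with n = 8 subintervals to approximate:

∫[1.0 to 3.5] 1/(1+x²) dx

f(x) = 1/(1+x²)
a = 1.0, b = 3.5, n = 8
h = (b - a)/n = 0.312500

Simpson's rule: (h/3)[f(x₀) + 4f(x₁) + 2f(x₂) + ... + f(xₙ)]

x_0 = 1.0000, f(x_0) = 0.500000, coefficient = 1
x_1 = 1.3125, f(x_1) = 0.367288, coefficient = 4
x_2 = 1.6250, f(x_2) = 0.274678, coefficient = 2
x_3 = 1.9375, f(x_3) = 0.210353, coefficient = 4
x_4 = 2.2500, f(x_4) = 0.164948, coefficient = 2
x_5 = 2.5625, f(x_5) = 0.132163, coefficient = 4
x_6 = 2.8750, f(x_6) = 0.107926, coefficient = 2
x_7 = 3.1875, f(x_7) = 0.089604, coefficient = 4
x_8 = 3.5000, f(x_8) = 0.075472, coefficient = 1

I ≈ (0.312500/3) × 4.868214 = 0.507106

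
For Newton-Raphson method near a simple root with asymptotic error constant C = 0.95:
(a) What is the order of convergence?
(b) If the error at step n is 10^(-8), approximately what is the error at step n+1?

(a) Newton-Raphson has quadratic (order 2) convergence near simple roots.
    This means |e_{n+1}| ≈ C|e_n|².

(b) With |e_n| = 10^(-8) and C = 0.95:
    |e_{n+1}| ≈ 0.95 × (10^(-8))² = 0.95 × 10^(-16)

(a) 2 (quadratic); (b) |e_{n+1}| ≈ 9.500e-17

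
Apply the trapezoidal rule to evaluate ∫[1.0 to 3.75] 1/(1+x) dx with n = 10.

f(x) = 1/(1+x)
a = 1.0, b = 3.75, n = 10
h = (b - a)/n = 0.275000

Trapezoidal rule: (h/2)[f(x₀) + 2f(x₁) + 2f(x₂) + ... + f(xₙ)]

x_0 = 1.0000, f(x_0) = 0.500000, coefficient = 1
x_1 = 1.2750, f(x_1) = 0.439560, coefficient = 2
x_2 = 1.5500, f(x_2) = 0.392157, coefficient = 2
x_3 = 1.8250, f(x_3) = 0.353982, coefficient = 2
x_4 = 2.1000, f(x_4) = 0.322581, coefficient = 2
x_5 = 2.3750, f(x_5) = 0.296296, coefficient = 2
x_6 = 2.6500, f(x_6) = 0.273973, coefficient = 2
x_7 = 2.9250, f(x_7) = 0.254777, coefficient = 2
x_8 = 3.2000, f(x_8) = 0.238095, coefficient = 2
x_9 = 3.4750, f(x_9) = 0.223464, coefficient = 2
x_10 = 3.7500, f(x_10) = 0.210526, coefficient = 1

I ≈ (0.275000/2) × 6.300297 = 0.866291
Exact value: 0.864997
Error: 0.001293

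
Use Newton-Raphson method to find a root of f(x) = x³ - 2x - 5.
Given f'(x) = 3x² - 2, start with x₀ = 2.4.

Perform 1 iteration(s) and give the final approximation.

f(x) = x³ - 2x - 5
f'(x) = 3x² - 2
x₀ = 2.4

Newton-Raphson formula: x_{n+1} = x_n - f(x_n)/f'(x_n)

Iteration 1:
  f(2.400000) = 4.024000
  f'(2.400000) = 15.280000
  x_1 = 2.400000 - 4.024000/15.280000 = 2.136649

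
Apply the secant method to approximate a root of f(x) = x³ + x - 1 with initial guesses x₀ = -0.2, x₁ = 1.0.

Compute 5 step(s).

f(x) = x³ + x - 1
x₀ = -0.2, x₁ = 1.0

Secant formula: x_{n+1} = x_n - f(x_n)(x_n - x_{n-1})/(f(x_n) - f(x_{n-1}))

Iteration 1:
  f(-0.200000) = -1.208000
  f(1.000000) = 1.000000
  x_2 = 1.000000 - 1.000000×(1.000000 - (-0.200000))/(1.000000 - (-1.208000))
       = 0.456522
Iteration 2:
  f(1.000000) = 1.000000
  f(0.456522) = -0.448334
  x_3 = 0.456522 - (-0.448334)×(0.456522 - 1.000000)/(-0.448334 - 1.000000)
       = 0.624756
Iteration 3:
  f(0.456522) = -0.448334
  f(0.624756) = -0.131389
  x_4 = 0.624756 - (-0.131389)×(0.624756 - 0.456522)/(-0.131389 - (-0.448334))
       = 0.694497
Iteration 4:
  f(0.624756) = -0.131389
  f(0.694497) = 0.029472
  x_5 = 0.694497 - 0.029472×(0.694497 - 0.624756)/(0.029472 - (-0.131389))
       = 0.681720
Iteration 5:
  f(0.694497) = 0.029472
  f(0.681720) = -0.001456
  x_6 = 0.681720 - (-0.001456)×(0.681720 - 0.694497)/(-0.001456 - 0.029472)
       = 0.682322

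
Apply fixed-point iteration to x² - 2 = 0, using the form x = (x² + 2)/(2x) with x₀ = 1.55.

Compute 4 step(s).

Equation: x² - 2 = 0
Fixed-point form: x = (x² + 2)/(2x)
x₀ = 1.55

x_1 = g(1.550000) = 1.420161
x_2 = g(1.420161) = 1.414226
x_3 = g(1.414226) = 1.414214
x_4 = g(1.414214) = 1.414214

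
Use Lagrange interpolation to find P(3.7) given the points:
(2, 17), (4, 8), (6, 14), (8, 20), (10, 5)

Lagrange interpolation formula:
P(x) = Σ yᵢ × Lᵢ(x)
where Lᵢ(x) = Π_{j≠i} (x - xⱼ)/(xᵢ - xⱼ)

L_0(3.7) = (3.7 - 4)/(2 - 4) × (3.7 - 6)/(2 - 6) × (3.7 - 8)/(2 - 8) × (3.7 - 10)/(2 - 10) = 0.048677
L_1(3.7) = (3.7 - 2)/(4 - 2) × (3.7 - 6)/(4 - 6) × (3.7 - 8)/(4 - 8) × (3.7 - 10)/(4 - 10) = 1.103353
L_2(3.7) = (3.7 - 2)/(6 - 2) × (3.7 - 4)/(6 - 4) × (3.7 - 8)/(6 - 8) × (3.7 - 10)/(6 - 10) = -0.215873
L_3(3.7) = (3.7 - 2)/(8 - 2) × (3.7 - 4)/(8 - 4) × (3.7 - 6)/(8 - 6) × (3.7 - 10)/(8 - 10) = 0.076978
L_4(3.7) = (3.7 - 2)/(10 - 2) × (3.7 - 4)/(10 - 4) × (3.7 - 6)/(10 - 6) × (3.7 - 8)/(10 - 8) = -0.013135

P(3.7) = 17×L_0(3.7) + 8×L_1(3.7) + 14×L_2(3.7) + 20×L_3(3.7) + 5×L_4(3.7)
P(3.7) = 8.105998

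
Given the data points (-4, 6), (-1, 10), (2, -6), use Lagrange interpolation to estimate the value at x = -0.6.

Lagrange interpolation formula:
P(x) = Σ yᵢ × Lᵢ(x)
where Lᵢ(x) = Π_{j≠i} (x - xⱼ)/(xᵢ - xⱼ)

L_0(-0.6) = (-0.6 - (-1))/(-4 - (-1)) × (-0.6 - 2)/(-4 - 2) = -0.057778
L_1(-0.6) = (-0.6 - (-4))/(-1 - (-4)) × (-0.6 - 2)/(-1 - 2) = 0.982222
L_2(-0.6) = (-0.6 - (-4))/(2 - (-4)) × (-0.6 - (-1))/(2 - (-1)) = 0.075556

P(-0.6) = 6×L_0(-0.6) + 10×L_1(-0.6) + (-6)×L_2(-0.6)
P(-0.6) = 9.022222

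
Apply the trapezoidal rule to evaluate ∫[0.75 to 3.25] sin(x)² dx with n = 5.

f(x) = sin(x)²
a = 0.75, b = 3.25, n = 5
h = (b - a)/n = 0.500000

Trapezoidal rule: (h/2)[f(x₀) + 2f(x₁) + 2f(x₂) + ... + f(xₙ)]

x_0 = 0.7500, f(x_0) = 0.464631, coefficient = 1
x_1 = 1.2500, f(x_1) = 0.900572, coefficient = 2
x_2 = 1.7500, f(x_2) = 0.968228, coefficient = 2
x_3 = 2.2500, f(x_3) = 0.605398, coefficient = 2
x_4 = 2.7500, f(x_4) = 0.145665, coefficient = 2
x_5 = 3.2500, f(x_5) = 0.011706, coefficient = 1

I ≈ (0.500000/2) × 5.716064 = 1.429016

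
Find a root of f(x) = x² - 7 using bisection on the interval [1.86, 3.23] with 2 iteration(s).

f(x) = x² - 7
Initial interval: [1.86, 3.23]

Iteration 1:
  c_1 = (1.860000 + 3.230000)/2 = 2.545000
  f(c_1) = f(2.545000) = -0.522975
  f(a) × f(c) ≥ 0, new interval: [2.545000, 3.230000]
Iteration 2:
  c_2 = (2.545000 + 3.230000)/2 = 2.887500
  f(c_2) = f(2.887500) = 1.337656
  f(a) × f(c) < 0, new interval: [2.545000, 2.887500]

After 2 iteration(s), the approximation is c_2 = 2.887500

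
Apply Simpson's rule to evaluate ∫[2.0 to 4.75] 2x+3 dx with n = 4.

f(x) = 2x+3
a = 2.0, b = 4.75, n = 4
h = (b - a)/n = 0.687500

Simpson's rule: (h/3)[f(x₀) + 4f(x₁) + 2f(x₂) + ... + f(xₙ)]

x_0 = 2.0000, f(x_0) = 7.000000, coefficient = 1
x_1 = 2.6875, f(x_1) = 8.375000, coefficient = 4
x_2 = 3.3750, f(x_2) = 9.750000, coefficient = 2
x_3 = 4.0625, f(x_3) = 11.125000, coefficient = 4
x_4 = 4.7500, f(x_4) = 12.500000, coefficient = 1

I ≈ (0.687500/3) × 117.000000 = 26.812500
Exact value: 26.812500
Error: 0.000000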